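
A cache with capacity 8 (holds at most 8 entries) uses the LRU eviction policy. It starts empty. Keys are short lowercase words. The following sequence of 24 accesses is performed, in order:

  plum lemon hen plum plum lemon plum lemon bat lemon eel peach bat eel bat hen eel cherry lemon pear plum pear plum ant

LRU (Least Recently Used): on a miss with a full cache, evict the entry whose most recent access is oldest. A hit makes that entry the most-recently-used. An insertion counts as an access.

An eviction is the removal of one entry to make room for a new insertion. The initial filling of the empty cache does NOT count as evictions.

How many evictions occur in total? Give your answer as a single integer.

Answer: 1

Derivation:
LRU simulation (capacity=8):
  1. access plum: MISS. Cache (LRU->MRU): [plum]
  2. access lemon: MISS. Cache (LRU->MRU): [plum lemon]
  3. access hen: MISS. Cache (LRU->MRU): [plum lemon hen]
  4. access plum: HIT. Cache (LRU->MRU): [lemon hen plum]
  5. access plum: HIT. Cache (LRU->MRU): [lemon hen plum]
  6. access lemon: HIT. Cache (LRU->MRU): [hen plum lemon]
  7. access plum: HIT. Cache (LRU->MRU): [hen lemon plum]
  8. access lemon: HIT. Cache (LRU->MRU): [hen plum lemon]
  9. access bat: MISS. Cache (LRU->MRU): [hen plum lemon bat]
  10. access lemon: HIT. Cache (LRU->MRU): [hen plum bat lemon]
  11. access eel: MISS. Cache (LRU->MRU): [hen plum bat lemon eel]
  12. access peach: MISS. Cache (LRU->MRU): [hen plum bat lemon eel peach]
  13. access bat: HIT. Cache (LRU->MRU): [hen plum lemon eel peach bat]
  14. access eel: HIT. Cache (LRU->MRU): [hen plum lemon peach bat eel]
  15. access bat: HIT. Cache (LRU->MRU): [hen plum lemon peach eel bat]
  16. access hen: HIT. Cache (LRU->MRU): [plum lemon peach eel bat hen]
  17. access eel: HIT. Cache (LRU->MRU): [plum lemon peach bat hen eel]
  18. access cherry: MISS. Cache (LRU->MRU): [plum lemon peach bat hen eel cherry]
  19. access lemon: HIT. Cache (LRU->MRU): [plum peach bat hen eel cherry lemon]
  20. access pear: MISS. Cache (LRU->MRU): [plum peach bat hen eel cherry lemon pear]
  21. access plum: HIT. Cache (LRU->MRU): [peach bat hen eel cherry lemon pear plum]
  22. access pear: HIT. Cache (LRU->MRU): [peach bat hen eel cherry lemon plum pear]
  23. access plum: HIT. Cache (LRU->MRU): [peach bat hen eel cherry lemon pear plum]
  24. access ant: MISS, evict peach. Cache (LRU->MRU): [bat hen eel cherry lemon pear plum ant]
Total: 15 hits, 9 misses, 1 evictions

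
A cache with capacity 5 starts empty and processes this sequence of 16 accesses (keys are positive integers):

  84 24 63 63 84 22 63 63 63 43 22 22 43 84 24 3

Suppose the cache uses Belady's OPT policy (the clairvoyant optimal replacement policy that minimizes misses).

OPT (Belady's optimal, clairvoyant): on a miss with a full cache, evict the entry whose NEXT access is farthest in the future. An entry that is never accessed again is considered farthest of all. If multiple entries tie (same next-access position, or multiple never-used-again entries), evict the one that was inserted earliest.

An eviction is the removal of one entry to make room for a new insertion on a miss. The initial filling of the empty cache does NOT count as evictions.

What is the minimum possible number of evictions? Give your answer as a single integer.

OPT (Belady) simulation (capacity=5):
  1. access 84: MISS. Cache: [84]
  2. access 24: MISS. Cache: [84 24]
  3. access 63: MISS. Cache: [84 24 63]
  4. access 63: HIT. Next use of 63: step 7. Cache: [84 24 63]
  5. access 84: HIT. Next use of 84: step 14. Cache: [84 24 63]
  6. access 22: MISS. Cache: [84 24 63 22]
  7. access 63: HIT. Next use of 63: step 8. Cache: [84 24 63 22]
  8. access 63: HIT. Next use of 63: step 9. Cache: [84 24 63 22]
  9. access 63: HIT. Next use of 63: never. Cache: [84 24 63 22]
  10. access 43: MISS. Cache: [84 24 63 22 43]
  11. access 22: HIT. Next use of 22: step 12. Cache: [84 24 63 22 43]
  12. access 22: HIT. Next use of 22: never. Cache: [84 24 63 22 43]
  13. access 43: HIT. Next use of 43: never. Cache: [84 24 63 22 43]
  14. access 84: HIT. Next use of 84: never. Cache: [84 24 63 22 43]
  15. access 24: HIT. Next use of 24: never. Cache: [84 24 63 22 43]
  16. access 3: MISS, evict 84 (next use: never). Cache: [24 63 22 43 3]
Total: 10 hits, 6 misses, 1 evictions

Answer: 1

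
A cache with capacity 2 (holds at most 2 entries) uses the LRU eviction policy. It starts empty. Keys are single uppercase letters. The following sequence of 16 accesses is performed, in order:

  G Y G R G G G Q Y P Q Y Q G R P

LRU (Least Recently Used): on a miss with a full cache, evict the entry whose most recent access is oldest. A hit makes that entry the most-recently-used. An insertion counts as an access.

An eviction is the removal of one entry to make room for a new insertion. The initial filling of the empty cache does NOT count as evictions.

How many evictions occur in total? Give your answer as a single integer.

LRU simulation (capacity=2):
  1. access G: MISS. Cache (LRU->MRU): [G]
  2. access Y: MISS. Cache (LRU->MRU): [G Y]
  3. access G: HIT. Cache (LRU->MRU): [Y G]
  4. access R: MISS, evict Y. Cache (LRU->MRU): [G R]
  5. access G: HIT. Cache (LRU->MRU): [R G]
  6. access G: HIT. Cache (LRU->MRU): [R G]
  7. access G: HIT. Cache (LRU->MRU): [R G]
  8. access Q: MISS, evict R. Cache (LRU->MRU): [G Q]
  9. access Y: MISS, evict G. Cache (LRU->MRU): [Q Y]
  10. access P: MISS, evict Q. Cache (LRU->MRU): [Y P]
  11. access Q: MISS, evict Y. Cache (LRU->MRU): [P Q]
  12. access Y: MISS, evict P. Cache (LRU->MRU): [Q Y]
  13. access Q: HIT. Cache (LRU->MRU): [Y Q]
  14. access G: MISS, evict Y. Cache (LRU->MRU): [Q G]
  15. access R: MISS, evict Q. Cache (LRU->MRU): [G R]
  16. access P: MISS, evict G. Cache (LRU->MRU): [R P]
Total: 5 hits, 11 misses, 9 evictions

Answer: 9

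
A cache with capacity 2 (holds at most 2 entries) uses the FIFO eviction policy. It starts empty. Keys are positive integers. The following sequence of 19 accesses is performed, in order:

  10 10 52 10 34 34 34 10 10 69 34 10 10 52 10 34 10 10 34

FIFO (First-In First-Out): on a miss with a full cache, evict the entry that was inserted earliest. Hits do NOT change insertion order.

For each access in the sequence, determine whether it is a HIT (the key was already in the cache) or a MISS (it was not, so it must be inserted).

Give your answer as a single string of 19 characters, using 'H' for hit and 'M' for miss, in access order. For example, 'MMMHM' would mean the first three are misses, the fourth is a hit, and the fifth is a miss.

Answer: MHMHMHHMHMMMHMHMMHH

Derivation:
FIFO simulation (capacity=2):
  1. access 10: MISS. Cache (old->new): [10]
  2. access 10: HIT. Cache (old->new): [10]
  3. access 52: MISS. Cache (old->new): [10 52]
  4. access 10: HIT. Cache (old->new): [10 52]
  5. access 34: MISS, evict 10. Cache (old->new): [52 34]
  6. access 34: HIT. Cache (old->new): [52 34]
  7. access 34: HIT. Cache (old->new): [52 34]
  8. access 10: MISS, evict 52. Cache (old->new): [34 10]
  9. access 10: HIT. Cache (old->new): [34 10]
  10. access 69: MISS, evict 34. Cache (old->new): [10 69]
  11. access 34: MISS, evict 10. Cache (old->new): [69 34]
  12. access 10: MISS, evict 69. Cache (old->new): [34 10]
  13. access 10: HIT. Cache (old->new): [34 10]
  14. access 52: MISS, evict 34. Cache (old->new): [10 52]
  15. access 10: HIT. Cache (old->new): [10 52]
  16. access 34: MISS, evict 10. Cache (old->new): [52 34]
  17. access 10: MISS, evict 52. Cache (old->new): [34 10]
  18. access 10: HIT. Cache (old->new): [34 10]
  19. access 34: HIT. Cache (old->new): [34 10]
Total: 9 hits, 10 misses, 8 evictions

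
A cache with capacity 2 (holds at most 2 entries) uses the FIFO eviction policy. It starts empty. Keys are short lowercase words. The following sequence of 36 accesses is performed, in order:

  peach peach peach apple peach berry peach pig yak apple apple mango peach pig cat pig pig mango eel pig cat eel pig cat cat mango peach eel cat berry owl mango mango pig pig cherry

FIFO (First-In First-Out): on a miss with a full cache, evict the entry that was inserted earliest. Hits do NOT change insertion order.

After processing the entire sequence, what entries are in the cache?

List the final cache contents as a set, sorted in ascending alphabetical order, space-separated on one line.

Answer: cherry pig

Derivation:
FIFO simulation (capacity=2):
  1. access peach: MISS. Cache (old->new): [peach]
  2. access peach: HIT. Cache (old->new): [peach]
  3. access peach: HIT. Cache (old->new): [peach]
  4. access apple: MISS. Cache (old->new): [peach apple]
  5. access peach: HIT. Cache (old->new): [peach apple]
  6. access berry: MISS, evict peach. Cache (old->new): [apple berry]
  7. access peach: MISS, evict apple. Cache (old->new): [berry peach]
  8. access pig: MISS, evict berry. Cache (old->new): [peach pig]
  9. access yak: MISS, evict peach. Cache (old->new): [pig yak]
  10. access apple: MISS, evict pig. Cache (old->new): [yak apple]
  11. access apple: HIT. Cache (old->new): [yak apple]
  12. access mango: MISS, evict yak. Cache (old->new): [apple mango]
  13. access peach: MISS, evict apple. Cache (old->new): [mango peach]
  14. access pig: MISS, evict mango. Cache (old->new): [peach pig]
  15. access cat: MISS, evict peach. Cache (old->new): [pig cat]
  16. access pig: HIT. Cache (old->new): [pig cat]
  17. access pig: HIT. Cache (old->new): [pig cat]
  18. access mango: MISS, evict pig. Cache (old->new): [cat mango]
  19. access eel: MISS, evict cat. Cache (old->new): [mango eel]
  20. access pig: MISS, evict mango. Cache (old->new): [eel pig]
  21. access cat: MISS, evict eel. Cache (old->new): [pig cat]
  22. access eel: MISS, evict pig. Cache (old->new): [cat eel]
  23. access pig: MISS, evict cat. Cache (old->new): [eel pig]
  24. access cat: MISS, evict eel. Cache (old->new): [pig cat]
  25. access cat: HIT. Cache (old->new): [pig cat]
  26. access mango: MISS, evict pig. Cache (old->new): [cat mango]
  27. access peach: MISS, evict cat. Cache (old->new): [mango peach]
  28. access eel: MISS, evict mango. Cache (old->new): [peach eel]
  29. access cat: MISS, evict peach. Cache (old->new): [eel cat]
  30. access berry: MISS, evict eel. Cache (old->new): [cat berry]
  31. access owl: MISS, evict cat. Cache (old->new): [berry owl]
  32. access mango: MISS, evict berry. Cache (old->new): [owl mango]
  33. access mango: HIT. Cache (old->new): [owl mango]
  34. access pig: MISS, evict owl. Cache (old->new): [mango pig]
  35. access pig: HIT. Cache (old->new): [mango pig]
  36. access cherry: MISS, evict mango. Cache (old->new): [pig cherry]
Total: 9 hits, 27 misses, 25 evictions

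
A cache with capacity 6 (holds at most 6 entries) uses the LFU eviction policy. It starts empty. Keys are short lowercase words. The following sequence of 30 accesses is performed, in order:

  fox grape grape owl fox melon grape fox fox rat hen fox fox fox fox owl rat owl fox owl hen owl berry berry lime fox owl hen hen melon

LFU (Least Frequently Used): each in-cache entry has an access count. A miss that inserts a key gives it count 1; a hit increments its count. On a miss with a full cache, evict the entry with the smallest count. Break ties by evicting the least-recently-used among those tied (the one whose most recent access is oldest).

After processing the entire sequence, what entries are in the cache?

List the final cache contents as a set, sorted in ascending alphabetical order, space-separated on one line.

Answer: berry fox grape hen melon owl

Derivation:
LFU simulation (capacity=6):
  1. access fox: MISS. Cache: [fox(c=1)]
  2. access grape: MISS. Cache: [fox(c=1) grape(c=1)]
  3. access grape: HIT, count now 2. Cache: [fox(c=1) grape(c=2)]
  4. access owl: MISS. Cache: [fox(c=1) owl(c=1) grape(c=2)]
  5. access fox: HIT, count now 2. Cache: [owl(c=1) grape(c=2) fox(c=2)]
  6. access melon: MISS. Cache: [owl(c=1) melon(c=1) grape(c=2) fox(c=2)]
  7. access grape: HIT, count now 3. Cache: [owl(c=1) melon(c=1) fox(c=2) grape(c=3)]
  8. access fox: HIT, count now 3. Cache: [owl(c=1) melon(c=1) grape(c=3) fox(c=3)]
  9. access fox: HIT, count now 4. Cache: [owl(c=1) melon(c=1) grape(c=3) fox(c=4)]
  10. access rat: MISS. Cache: [owl(c=1) melon(c=1) rat(c=1) grape(c=3) fox(c=4)]
  11. access hen: MISS. Cache: [owl(c=1) melon(c=1) rat(c=1) hen(c=1) grape(c=3) fox(c=4)]
  12. access fox: HIT, count now 5. Cache: [owl(c=1) melon(c=1) rat(c=1) hen(c=1) grape(c=3) fox(c=5)]
  13. access fox: HIT, count now 6. Cache: [owl(c=1) melon(c=1) rat(c=1) hen(c=1) grape(c=3) fox(c=6)]
  14. access fox: HIT, count now 7. Cache: [owl(c=1) melon(c=1) rat(c=1) hen(c=1) grape(c=3) fox(c=7)]
  15. access fox: HIT, count now 8. Cache: [owl(c=1) melon(c=1) rat(c=1) hen(c=1) grape(c=3) fox(c=8)]
  16. access owl: HIT, count now 2. Cache: [melon(c=1) rat(c=1) hen(c=1) owl(c=2) grape(c=3) fox(c=8)]
  17. access rat: HIT, count now 2. Cache: [melon(c=1) hen(c=1) owl(c=2) rat(c=2) grape(c=3) fox(c=8)]
  18. access owl: HIT, count now 3. Cache: [melon(c=1) hen(c=1) rat(c=2) grape(c=3) owl(c=3) fox(c=8)]
  19. access fox: HIT, count now 9. Cache: [melon(c=1) hen(c=1) rat(c=2) grape(c=3) owl(c=3) fox(c=9)]
  20. access owl: HIT, count now 4. Cache: [melon(c=1) hen(c=1) rat(c=2) grape(c=3) owl(c=4) fox(c=9)]
  21. access hen: HIT, count now 2. Cache: [melon(c=1) rat(c=2) hen(c=2) grape(c=3) owl(c=4) fox(c=9)]
  22. access owl: HIT, count now 5. Cache: [melon(c=1) rat(c=2) hen(c=2) grape(c=3) owl(c=5) fox(c=9)]
  23. access berry: MISS, evict melon(c=1). Cache: [berry(c=1) rat(c=2) hen(c=2) grape(c=3) owl(c=5) fox(c=9)]
  24. access berry: HIT, count now 2. Cache: [rat(c=2) hen(c=2) berry(c=2) grape(c=3) owl(c=5) fox(c=9)]
  25. access lime: MISS, evict rat(c=2). Cache: [lime(c=1) hen(c=2) berry(c=2) grape(c=3) owl(c=5) fox(c=9)]
  26. access fox: HIT, count now 10. Cache: [lime(c=1) hen(c=2) berry(c=2) grape(c=3) owl(c=5) fox(c=10)]
  27. access owl: HIT, count now 6. Cache: [lime(c=1) hen(c=2) berry(c=2) grape(c=3) owl(c=6) fox(c=10)]
  28. access hen: HIT, count now 3. Cache: [lime(c=1) berry(c=2) grape(c=3) hen(c=3) owl(c=6) fox(c=10)]
  29. access hen: HIT, count now 4. Cache: [lime(c=1) berry(c=2) grape(c=3) hen(c=4) owl(c=6) fox(c=10)]
  30. access melon: MISS, evict lime(c=1). Cache: [melon(c=1) berry(c=2) grape(c=3) hen(c=4) owl(c=6) fox(c=10)]
Total: 21 hits, 9 misses, 3 evictions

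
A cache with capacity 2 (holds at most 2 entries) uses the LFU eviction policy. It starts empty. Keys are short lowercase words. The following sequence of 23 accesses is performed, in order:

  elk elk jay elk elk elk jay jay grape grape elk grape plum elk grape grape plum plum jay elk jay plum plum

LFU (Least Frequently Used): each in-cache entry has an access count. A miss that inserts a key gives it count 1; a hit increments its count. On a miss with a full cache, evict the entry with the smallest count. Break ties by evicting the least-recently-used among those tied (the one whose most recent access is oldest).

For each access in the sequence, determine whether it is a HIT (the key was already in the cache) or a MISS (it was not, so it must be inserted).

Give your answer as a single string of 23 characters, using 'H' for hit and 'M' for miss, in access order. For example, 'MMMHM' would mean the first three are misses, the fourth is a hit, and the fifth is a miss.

Answer: MHMHHHHHMHHHMHMHMHMHHMH

Derivation:
LFU simulation (capacity=2):
  1. access elk: MISS. Cache: [elk(c=1)]
  2. access elk: HIT, count now 2. Cache: [elk(c=2)]
  3. access jay: MISS. Cache: [jay(c=1) elk(c=2)]
  4. access elk: HIT, count now 3. Cache: [jay(c=1) elk(c=3)]
  5. access elk: HIT, count now 4. Cache: [jay(c=1) elk(c=4)]
  6. access elk: HIT, count now 5. Cache: [jay(c=1) elk(c=5)]
  7. access jay: HIT, count now 2. Cache: [jay(c=2) elk(c=5)]
  8. access jay: HIT, count now 3. Cache: [jay(c=3) elk(c=5)]
  9. access grape: MISS, evict jay(c=3). Cache: [grape(c=1) elk(c=5)]
  10. access grape: HIT, count now 2. Cache: [grape(c=2) elk(c=5)]
  11. access elk: HIT, count now 6. Cache: [grape(c=2) elk(c=6)]
  12. access grape: HIT, count now 3. Cache: [grape(c=3) elk(c=6)]
  13. access plum: MISS, evict grape(c=3). Cache: [plum(c=1) elk(c=6)]
  14. access elk: HIT, count now 7. Cache: [plum(c=1) elk(c=7)]
  15. access grape: MISS, evict plum(c=1). Cache: [grape(c=1) elk(c=7)]
  16. access grape: HIT, count now 2. Cache: [grape(c=2) elk(c=7)]
  17. access plum: MISS, evict grape(c=2). Cache: [plum(c=1) elk(c=7)]
  18. access plum: HIT, count now 2. Cache: [plum(c=2) elk(c=7)]
  19. access jay: MISS, evict plum(c=2). Cache: [jay(c=1) elk(c=7)]
  20. access elk: HIT, count now 8. Cache: [jay(c=1) elk(c=8)]
  21. access jay: HIT, count now 2. Cache: [jay(c=2) elk(c=8)]
  22. access plum: MISS, evict jay(c=2). Cache: [plum(c=1) elk(c=8)]
  23. access plum: HIT, count now 2. Cache: [plum(c=2) elk(c=8)]
Total: 15 hits, 8 misses, 6 evictions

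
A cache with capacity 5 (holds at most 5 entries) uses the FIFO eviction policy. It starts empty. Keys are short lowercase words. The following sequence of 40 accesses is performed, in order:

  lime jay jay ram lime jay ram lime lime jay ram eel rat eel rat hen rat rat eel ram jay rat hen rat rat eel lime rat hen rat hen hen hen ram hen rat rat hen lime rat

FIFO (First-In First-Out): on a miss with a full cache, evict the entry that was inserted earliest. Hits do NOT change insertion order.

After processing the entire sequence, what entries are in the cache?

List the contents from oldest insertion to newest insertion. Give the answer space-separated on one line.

FIFO simulation (capacity=5):
  1. access lime: MISS. Cache (old->new): [lime]
  2. access jay: MISS. Cache (old->new): [lime jay]
  3. access jay: HIT. Cache (old->new): [lime jay]
  4. access ram: MISS. Cache (old->new): [lime jay ram]
  5. access lime: HIT. Cache (old->new): [lime jay ram]
  6. access jay: HIT. Cache (old->new): [lime jay ram]
  7. access ram: HIT. Cache (old->new): [lime jay ram]
  8. access lime: HIT. Cache (old->new): [lime jay ram]
  9. access lime: HIT. Cache (old->new): [lime jay ram]
  10. access jay: HIT. Cache (old->new): [lime jay ram]
  11. access ram: HIT. Cache (old->new): [lime jay ram]
  12. access eel: MISS. Cache (old->new): [lime jay ram eel]
  13. access rat: MISS. Cache (old->new): [lime jay ram eel rat]
  14. access eel: HIT. Cache (old->new): [lime jay ram eel rat]
  15. access rat: HIT. Cache (old->new): [lime jay ram eel rat]
  16. access hen: MISS, evict lime. Cache (old->new): [jay ram eel rat hen]
  17. access rat: HIT. Cache (old->new): [jay ram eel rat hen]
  18. access rat: HIT. Cache (old->new): [jay ram eel rat hen]
  19. access eel: HIT. Cache (old->new): [jay ram eel rat hen]
  20. access ram: HIT. Cache (old->new): [jay ram eel rat hen]
  21. access jay: HIT. Cache (old->new): [jay ram eel rat hen]
  22. access rat: HIT. Cache (old->new): [jay ram eel rat hen]
  23. access hen: HIT. Cache (old->new): [jay ram eel rat hen]
  24. access rat: HIT. Cache (old->new): [jay ram eel rat hen]
  25. access rat: HIT. Cache (old->new): [jay ram eel rat hen]
  26. access eel: HIT. Cache (old->new): [jay ram eel rat hen]
  27. access lime: MISS, evict jay. Cache (old->new): [ram eel rat hen lime]
  28. access rat: HIT. Cache (old->new): [ram eel rat hen lime]
  29. access hen: HIT. Cache (old->new): [ram eel rat hen lime]
  30. access rat: HIT. Cache (old->new): [ram eel rat hen lime]
  31. access hen: HIT. Cache (old->new): [ram eel rat hen lime]
  32. access hen: HIT. Cache (old->new): [ram eel rat hen lime]
  33. access hen: HIT. Cache (old->new): [ram eel rat hen lime]
  34. access ram: HIT. Cache (old->new): [ram eel rat hen lime]
  35. access hen: HIT. Cache (old->new): [ram eel rat hen lime]
  36. access rat: HIT. Cache (old->new): [ram eel rat hen lime]
  37. access rat: HIT. Cache (old->new): [ram eel rat hen lime]
  38. access hen: HIT. Cache (old->new): [ram eel rat hen lime]
  39. access lime: HIT. Cache (old->new): [ram eel rat hen lime]
  40. access rat: HIT. Cache (old->new): [ram eel rat hen lime]
Total: 33 hits, 7 misses, 2 evictions

Answer: ram eel rat hen lime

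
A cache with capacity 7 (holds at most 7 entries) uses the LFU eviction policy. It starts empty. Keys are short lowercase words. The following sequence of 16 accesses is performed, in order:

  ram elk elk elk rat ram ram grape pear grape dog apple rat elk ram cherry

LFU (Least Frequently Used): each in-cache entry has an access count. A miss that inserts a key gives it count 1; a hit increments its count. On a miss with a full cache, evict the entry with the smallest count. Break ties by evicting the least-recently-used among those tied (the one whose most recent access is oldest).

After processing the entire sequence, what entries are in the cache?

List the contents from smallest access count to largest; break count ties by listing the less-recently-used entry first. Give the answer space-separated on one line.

LFU simulation (capacity=7):
  1. access ram: MISS. Cache: [ram(c=1)]
  2. access elk: MISS. Cache: [ram(c=1) elk(c=1)]
  3. access elk: HIT, count now 2. Cache: [ram(c=1) elk(c=2)]
  4. access elk: HIT, count now 3. Cache: [ram(c=1) elk(c=3)]
  5. access rat: MISS. Cache: [ram(c=1) rat(c=1) elk(c=3)]
  6. access ram: HIT, count now 2. Cache: [rat(c=1) ram(c=2) elk(c=3)]
  7. access ram: HIT, count now 3. Cache: [rat(c=1) elk(c=3) ram(c=3)]
  8. access grape: MISS. Cache: [rat(c=1) grape(c=1) elk(c=3) ram(c=3)]
  9. access pear: MISS. Cache: [rat(c=1) grape(c=1) pear(c=1) elk(c=3) ram(c=3)]
  10. access grape: HIT, count now 2. Cache: [rat(c=1) pear(c=1) grape(c=2) elk(c=3) ram(c=3)]
  11. access dog: MISS. Cache: [rat(c=1) pear(c=1) dog(c=1) grape(c=2) elk(c=3) ram(c=3)]
  12. access apple: MISS. Cache: [rat(c=1) pear(c=1) dog(c=1) apple(c=1) grape(c=2) elk(c=3) ram(c=3)]
  13. access rat: HIT, count now 2. Cache: [pear(c=1) dog(c=1) apple(c=1) grape(c=2) rat(c=2) elk(c=3) ram(c=3)]
  14. access elk: HIT, count now 4. Cache: [pear(c=1) dog(c=1) apple(c=1) grape(c=2) rat(c=2) ram(c=3) elk(c=4)]
  15. access ram: HIT, count now 4. Cache: [pear(c=1) dog(c=1) apple(c=1) grape(c=2) rat(c=2) elk(c=4) ram(c=4)]
  16. access cherry: MISS, evict pear(c=1). Cache: [dog(c=1) apple(c=1) cherry(c=1) grape(c=2) rat(c=2) elk(c=4) ram(c=4)]
Total: 8 hits, 8 misses, 1 evictions

Answer: dog apple cherry grape rat elk ram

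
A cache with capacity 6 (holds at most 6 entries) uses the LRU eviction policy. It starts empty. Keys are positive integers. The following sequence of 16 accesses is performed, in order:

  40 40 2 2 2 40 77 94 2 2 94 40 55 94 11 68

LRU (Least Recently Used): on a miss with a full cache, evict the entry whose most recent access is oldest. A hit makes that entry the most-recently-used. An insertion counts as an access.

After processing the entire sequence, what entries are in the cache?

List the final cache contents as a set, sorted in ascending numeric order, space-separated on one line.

LRU simulation (capacity=6):
  1. access 40: MISS. Cache (LRU->MRU): [40]
  2. access 40: HIT. Cache (LRU->MRU): [40]
  3. access 2: MISS. Cache (LRU->MRU): [40 2]
  4. access 2: HIT. Cache (LRU->MRU): [40 2]
  5. access 2: HIT. Cache (LRU->MRU): [40 2]
  6. access 40: HIT. Cache (LRU->MRU): [2 40]
  7. access 77: MISS. Cache (LRU->MRU): [2 40 77]
  8. access 94: MISS. Cache (LRU->MRU): [2 40 77 94]
  9. access 2: HIT. Cache (LRU->MRU): [40 77 94 2]
  10. access 2: HIT. Cache (LRU->MRU): [40 77 94 2]
  11. access 94: HIT. Cache (LRU->MRU): [40 77 2 94]
  12. access 40: HIT. Cache (LRU->MRU): [77 2 94 40]
  13. access 55: MISS. Cache (LRU->MRU): [77 2 94 40 55]
  14. access 94: HIT. Cache (LRU->MRU): [77 2 40 55 94]
  15. access 11: MISS. Cache (LRU->MRU): [77 2 40 55 94 11]
  16. access 68: MISS, evict 77. Cache (LRU->MRU): [2 40 55 94 11 68]
Total: 9 hits, 7 misses, 1 evictions

Answer: 2 11 40 55 68 94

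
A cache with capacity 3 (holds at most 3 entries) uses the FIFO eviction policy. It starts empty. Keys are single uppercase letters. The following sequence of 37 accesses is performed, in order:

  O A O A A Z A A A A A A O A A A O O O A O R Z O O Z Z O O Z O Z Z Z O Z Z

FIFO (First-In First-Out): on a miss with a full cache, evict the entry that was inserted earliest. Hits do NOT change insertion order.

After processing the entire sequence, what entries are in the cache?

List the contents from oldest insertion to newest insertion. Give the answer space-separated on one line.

FIFO simulation (capacity=3):
  1. access O: MISS. Cache (old->new): [O]
  2. access A: MISS. Cache (old->new): [O A]
  3. access O: HIT. Cache (old->new): [O A]
  4. access A: HIT. Cache (old->new): [O A]
  5. access A: HIT. Cache (old->new): [O A]
  6. access Z: MISS. Cache (old->new): [O A Z]
  7. access A: HIT. Cache (old->new): [O A Z]
  8. access A: HIT. Cache (old->new): [O A Z]
  9. access A: HIT. Cache (old->new): [O A Z]
  10. access A: HIT. Cache (old->new): [O A Z]
  11. access A: HIT. Cache (old->new): [O A Z]
  12. access A: HIT. Cache (old->new): [O A Z]
  13. access O: HIT. Cache (old->new): [O A Z]
  14. access A: HIT. Cache (old->new): [O A Z]
  15. access A: HIT. Cache (old->new): [O A Z]
  16. access A: HIT. Cache (old->new): [O A Z]
  17. access O: HIT. Cache (old->new): [O A Z]
  18. access O: HIT. Cache (old->new): [O A Z]
  19. access O: HIT. Cache (old->new): [O A Z]
  20. access A: HIT. Cache (old->new): [O A Z]
  21. access O: HIT. Cache (old->new): [O A Z]
  22. access R: MISS, evict O. Cache (old->new): [A Z R]
  23. access Z: HIT. Cache (old->new): [A Z R]
  24. access O: MISS, evict A. Cache (old->new): [Z R O]
  25. access O: HIT. Cache (old->new): [Z R O]
  26. access Z: HIT. Cache (old->new): [Z R O]
  27. access Z: HIT. Cache (old->new): [Z R O]
  28. access O: HIT. Cache (old->new): [Z R O]
  29. access O: HIT. Cache (old->new): [Z R O]
  30. access Z: HIT. Cache (old->new): [Z R O]
  31. access O: HIT. Cache (old->new): [Z R O]
  32. access Z: HIT. Cache (old->new): [Z R O]
  33. access Z: HIT. Cache (old->new): [Z R O]
  34. access Z: HIT. Cache (old->new): [Z R O]
  35. access O: HIT. Cache (old->new): [Z R O]
  36. access Z: HIT. Cache (old->new): [Z R O]
  37. access Z: HIT. Cache (old->new): [Z R O]
Total: 32 hits, 5 misses, 2 evictions

Answer: Z R O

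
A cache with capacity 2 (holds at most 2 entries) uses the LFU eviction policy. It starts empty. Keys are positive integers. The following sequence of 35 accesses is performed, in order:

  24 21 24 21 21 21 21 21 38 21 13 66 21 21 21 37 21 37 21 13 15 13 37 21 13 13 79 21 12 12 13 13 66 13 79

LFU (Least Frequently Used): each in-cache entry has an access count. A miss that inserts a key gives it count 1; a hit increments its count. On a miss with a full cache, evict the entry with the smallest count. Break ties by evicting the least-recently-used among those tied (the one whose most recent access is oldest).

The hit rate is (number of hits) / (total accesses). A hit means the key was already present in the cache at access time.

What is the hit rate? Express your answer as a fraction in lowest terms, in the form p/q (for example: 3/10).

LFU simulation (capacity=2):
  1. access 24: MISS. Cache: [24(c=1)]
  2. access 21: MISS. Cache: [24(c=1) 21(c=1)]
  3. access 24: HIT, count now 2. Cache: [21(c=1) 24(c=2)]
  4. access 21: HIT, count now 2. Cache: [24(c=2) 21(c=2)]
  5. access 21: HIT, count now 3. Cache: [24(c=2) 21(c=3)]
  6. access 21: HIT, count now 4. Cache: [24(c=2) 21(c=4)]
  7. access 21: HIT, count now 5. Cache: [24(c=2) 21(c=5)]
  8. access 21: HIT, count now 6. Cache: [24(c=2) 21(c=6)]
  9. access 38: MISS, evict 24(c=2). Cache: [38(c=1) 21(c=6)]
  10. access 21: HIT, count now 7. Cache: [38(c=1) 21(c=7)]
  11. access 13: MISS, evict 38(c=1). Cache: [13(c=1) 21(c=7)]
  12. access 66: MISS, evict 13(c=1). Cache: [66(c=1) 21(c=7)]
  13. access 21: HIT, count now 8. Cache: [66(c=1) 21(c=8)]
  14. access 21: HIT, count now 9. Cache: [66(c=1) 21(c=9)]
  15. access 21: HIT, count now 10. Cache: [66(c=1) 21(c=10)]
  16. access 37: MISS, evict 66(c=1). Cache: [37(c=1) 21(c=10)]
  17. access 21: HIT, count now 11. Cache: [37(c=1) 21(c=11)]
  18. access 37: HIT, count now 2. Cache: [37(c=2) 21(c=11)]
  19. access 21: HIT, count now 12. Cache: [37(c=2) 21(c=12)]
  20. access 13: MISS, evict 37(c=2). Cache: [13(c=1) 21(c=12)]
  21. access 15: MISS, evict 13(c=1). Cache: [15(c=1) 21(c=12)]
  22. access 13: MISS, evict 15(c=1). Cache: [13(c=1) 21(c=12)]
  23. access 37: MISS, evict 13(c=1). Cache: [37(c=1) 21(c=12)]
  24. access 21: HIT, count now 13. Cache: [37(c=1) 21(c=13)]
  25. access 13: MISS, evict 37(c=1). Cache: [13(c=1) 21(c=13)]
  26. access 13: HIT, count now 2. Cache: [13(c=2) 21(c=13)]
  27. access 79: MISS, evict 13(c=2). Cache: [79(c=1) 21(c=13)]
  28. access 21: HIT, count now 14. Cache: [79(c=1) 21(c=14)]
  29. access 12: MISS, evict 79(c=1). Cache: [12(c=1) 21(c=14)]
  30. access 12: HIT, count now 2. Cache: [12(c=2) 21(c=14)]
  31. access 13: MISS, evict 12(c=2). Cache: [13(c=1) 21(c=14)]
  32. access 13: HIT, count now 2. Cache: [13(c=2) 21(c=14)]
  33. access 66: MISS, evict 13(c=2). Cache: [66(c=1) 21(c=14)]
  34. access 13: MISS, evict 66(c=1). Cache: [13(c=1) 21(c=14)]
  35. access 79: MISS, evict 13(c=1). Cache: [79(c=1) 21(c=14)]
Total: 18 hits, 17 misses, 15 evictions

Hit rate = 18/35

Answer: 18/35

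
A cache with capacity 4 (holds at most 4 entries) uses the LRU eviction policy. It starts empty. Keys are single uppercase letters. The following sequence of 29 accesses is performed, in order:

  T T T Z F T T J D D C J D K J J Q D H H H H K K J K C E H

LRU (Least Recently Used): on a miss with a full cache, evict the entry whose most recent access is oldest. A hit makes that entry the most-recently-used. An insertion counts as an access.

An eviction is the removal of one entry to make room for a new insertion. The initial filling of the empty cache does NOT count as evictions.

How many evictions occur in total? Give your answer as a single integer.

Answer: 10

Derivation:
LRU simulation (capacity=4):
  1. access T: MISS. Cache (LRU->MRU): [T]
  2. access T: HIT. Cache (LRU->MRU): [T]
  3. access T: HIT. Cache (LRU->MRU): [T]
  4. access Z: MISS. Cache (LRU->MRU): [T Z]
  5. access F: MISS. Cache (LRU->MRU): [T Z F]
  6. access T: HIT. Cache (LRU->MRU): [Z F T]
  7. access T: HIT. Cache (LRU->MRU): [Z F T]
  8. access J: MISS. Cache (LRU->MRU): [Z F T J]
  9. access D: MISS, evict Z. Cache (LRU->MRU): [F T J D]
  10. access D: HIT. Cache (LRU->MRU): [F T J D]
  11. access C: MISS, evict F. Cache (LRU->MRU): [T J D C]
  12. access J: HIT. Cache (LRU->MRU): [T D C J]
  13. access D: HIT. Cache (LRU->MRU): [T C J D]
  14. access K: MISS, evict T. Cache (LRU->MRU): [C J D K]
  15. access J: HIT. Cache (LRU->MRU): [C D K J]
  16. access J: HIT. Cache (LRU->MRU): [C D K J]
  17. access Q: MISS, evict C. Cache (LRU->MRU): [D K J Q]
  18. access D: HIT. Cache (LRU->MRU): [K J Q D]
  19. access H: MISS, evict K. Cache (LRU->MRU): [J Q D H]
  20. access H: HIT. Cache (LRU->MRU): [J Q D H]
  21. access H: HIT. Cache (LRU->MRU): [J Q D H]
  22. access H: HIT. Cache (LRU->MRU): [J Q D H]
  23. access K: MISS, evict J. Cache (LRU->MRU): [Q D H K]
  24. access K: HIT. Cache (LRU->MRU): [Q D H K]
  25. access J: MISS, evict Q. Cache (LRU->MRU): [D H K J]
  26. access K: HIT. Cache (LRU->MRU): [D H J K]
  27. access C: MISS, evict D. Cache (LRU->MRU): [H J K C]
  28. access E: MISS, evict H. Cache (LRU->MRU): [J K C E]
  29. access H: MISS, evict J. Cache (LRU->MRU): [K C E H]
Total: 15 hits, 14 misses, 10 evictions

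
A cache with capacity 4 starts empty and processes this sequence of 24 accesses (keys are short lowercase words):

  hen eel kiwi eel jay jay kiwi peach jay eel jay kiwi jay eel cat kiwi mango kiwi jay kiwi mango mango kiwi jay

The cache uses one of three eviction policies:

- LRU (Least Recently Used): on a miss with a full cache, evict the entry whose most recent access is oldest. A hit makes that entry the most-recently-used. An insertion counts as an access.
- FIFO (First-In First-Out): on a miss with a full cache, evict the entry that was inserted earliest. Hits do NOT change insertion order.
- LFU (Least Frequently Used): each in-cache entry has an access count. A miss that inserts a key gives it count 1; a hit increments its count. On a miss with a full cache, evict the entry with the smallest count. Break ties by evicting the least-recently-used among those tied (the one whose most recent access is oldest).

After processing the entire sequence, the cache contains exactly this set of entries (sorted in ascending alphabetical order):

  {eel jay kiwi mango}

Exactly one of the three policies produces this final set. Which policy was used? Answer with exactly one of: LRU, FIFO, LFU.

Simulating under each policy and comparing final sets:
  LRU: final set = {cat jay kiwi mango} -> differs
  FIFO: final set = {cat jay kiwi mango} -> differs
  LFU: final set = {eel jay kiwi mango} -> MATCHES target
Only LFU produces the target set.

Answer: LFU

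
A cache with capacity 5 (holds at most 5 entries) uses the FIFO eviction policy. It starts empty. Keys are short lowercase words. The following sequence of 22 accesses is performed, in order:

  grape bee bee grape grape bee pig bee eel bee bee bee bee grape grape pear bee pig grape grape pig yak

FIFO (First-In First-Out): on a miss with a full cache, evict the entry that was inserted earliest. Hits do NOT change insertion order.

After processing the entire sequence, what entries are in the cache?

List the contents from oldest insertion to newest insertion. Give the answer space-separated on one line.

FIFO simulation (capacity=5):
  1. access grape: MISS. Cache (old->new): [grape]
  2. access bee: MISS. Cache (old->new): [grape bee]
  3. access bee: HIT. Cache (old->new): [grape bee]
  4. access grape: HIT. Cache (old->new): [grape bee]
  5. access grape: HIT. Cache (old->new): [grape bee]
  6. access bee: HIT. Cache (old->new): [grape bee]
  7. access pig: MISS. Cache (old->new): [grape bee pig]
  8. access bee: HIT. Cache (old->new): [grape bee pig]
  9. access eel: MISS. Cache (old->new): [grape bee pig eel]
  10. access bee: HIT. Cache (old->new): [grape bee pig eel]
  11. access bee: HIT. Cache (old->new): [grape bee pig eel]
  12. access bee: HIT. Cache (old->new): [grape bee pig eel]
  13. access bee: HIT. Cache (old->new): [grape bee pig eel]
  14. access grape: HIT. Cache (old->new): [grape bee pig eel]
  15. access grape: HIT. Cache (old->new): [grape bee pig eel]
  16. access pear: MISS. Cache (old->new): [grape bee pig eel pear]
  17. access bee: HIT. Cache (old->new): [grape bee pig eel pear]
  18. access pig: HIT. Cache (old->new): [grape bee pig eel pear]
  19. access grape: HIT. Cache (old->new): [grape bee pig eel pear]
  20. access grape: HIT. Cache (old->new): [grape bee pig eel pear]
  21. access pig: HIT. Cache (old->new): [grape bee pig eel pear]
  22. access yak: MISS, evict grape. Cache (old->new): [bee pig eel pear yak]
Total: 16 hits, 6 misses, 1 evictions

Answer: bee pig eel pear yak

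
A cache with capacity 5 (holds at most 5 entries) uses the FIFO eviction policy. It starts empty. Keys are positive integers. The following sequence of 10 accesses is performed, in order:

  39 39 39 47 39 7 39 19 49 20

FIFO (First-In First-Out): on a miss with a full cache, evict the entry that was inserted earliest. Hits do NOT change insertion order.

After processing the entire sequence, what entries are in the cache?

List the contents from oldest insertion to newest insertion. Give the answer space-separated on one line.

Answer: 47 7 19 49 20

Derivation:
FIFO simulation (capacity=5):
  1. access 39: MISS. Cache (old->new): [39]
  2. access 39: HIT. Cache (old->new): [39]
  3. access 39: HIT. Cache (old->new): [39]
  4. access 47: MISS. Cache (old->new): [39 47]
  5. access 39: HIT. Cache (old->new): [39 47]
  6. access 7: MISS. Cache (old->new): [39 47 7]
  7. access 39: HIT. Cache (old->new): [39 47 7]
  8. access 19: MISS. Cache (old->new): [39 47 7 19]
  9. access 49: MISS. Cache (old->new): [39 47 7 19 49]
  10. access 20: MISS, evict 39. Cache (old->new): [47 7 19 49 20]
Total: 4 hits, 6 misses, 1 evictions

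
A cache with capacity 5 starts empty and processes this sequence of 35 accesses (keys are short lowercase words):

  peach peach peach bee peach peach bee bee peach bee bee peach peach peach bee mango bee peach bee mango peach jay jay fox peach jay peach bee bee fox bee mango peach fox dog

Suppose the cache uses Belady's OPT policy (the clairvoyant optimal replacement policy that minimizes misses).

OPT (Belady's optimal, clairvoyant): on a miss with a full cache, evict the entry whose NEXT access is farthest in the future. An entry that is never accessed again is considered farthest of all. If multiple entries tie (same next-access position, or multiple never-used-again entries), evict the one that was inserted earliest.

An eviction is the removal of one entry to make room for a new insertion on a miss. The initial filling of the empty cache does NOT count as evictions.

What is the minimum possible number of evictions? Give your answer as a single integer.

Answer: 1

Derivation:
OPT (Belady) simulation (capacity=5):
  1. access peach: MISS. Cache: [peach]
  2. access peach: HIT. Next use of peach: step 3. Cache: [peach]
  3. access peach: HIT. Next use of peach: step 5. Cache: [peach]
  4. access bee: MISS. Cache: [peach bee]
  5. access peach: HIT. Next use of peach: step 6. Cache: [peach bee]
  6. access peach: HIT. Next use of peach: step 9. Cache: [peach bee]
  7. access bee: HIT. Next use of bee: step 8. Cache: [peach bee]
  8. access bee: HIT. Next use of bee: step 10. Cache: [peach bee]
  9. access peach: HIT. Next use of peach: step 12. Cache: [peach bee]
  10. access bee: HIT. Next use of bee: step 11. Cache: [peach bee]
  11. access bee: HIT. Next use of bee: step 15. Cache: [peach bee]
  12. access peach: HIT. Next use of peach: step 13. Cache: [peach bee]
  13. access peach: HIT. Next use of peach: step 14. Cache: [peach bee]
  14. access peach: HIT. Next use of peach: step 18. Cache: [peach bee]
  15. access bee: HIT. Next use of bee: step 17. Cache: [peach bee]
  16. access mango: MISS. Cache: [peach bee mango]
  17. access bee: HIT. Next use of bee: step 19. Cache: [peach bee mango]
  18. access peach: HIT. Next use of peach: step 21. Cache: [peach bee mango]
  19. access bee: HIT. Next use of bee: step 28. Cache: [peach bee mango]
  20. access mango: HIT. Next use of mango: step 32. Cache: [peach bee mango]
  21. access peach: HIT. Next use of peach: step 25. Cache: [peach bee mango]
  22. access jay: MISS. Cache: [peach bee mango jay]
  23. access jay: HIT. Next use of jay: step 26. Cache: [peach bee mango jay]
  24. access fox: MISS. Cache: [peach bee mango jay fox]
  25. access peach: HIT. Next use of peach: step 27. Cache: [peach bee mango jay fox]
  26. access jay: HIT. Next use of jay: never. Cache: [peach bee mango jay fox]
  27. access peach: HIT. Next use of peach: step 33. Cache: [peach bee mango jay fox]
  28. access bee: HIT. Next use of bee: step 29. Cache: [peach bee mango jay fox]
  29. access bee: HIT. Next use of bee: step 31. Cache: [peach bee mango jay fox]
  30. access fox: HIT. Next use of fox: step 34. Cache: [peach bee mango jay fox]
  31. access bee: HIT. Next use of bee: never. Cache: [peach bee mango jay fox]
  32. access mango: HIT. Next use of mango: never. Cache: [peach bee mango jay fox]
  33. access peach: HIT. Next use of peach: never. Cache: [peach bee mango jay fox]
  34. access fox: HIT. Next use of fox: never. Cache: [peach bee mango jay fox]
  35. access dog: MISS, evict peach (next use: never). Cache: [bee mango jay fox dog]
Total: 29 hits, 6 misses, 1 evictions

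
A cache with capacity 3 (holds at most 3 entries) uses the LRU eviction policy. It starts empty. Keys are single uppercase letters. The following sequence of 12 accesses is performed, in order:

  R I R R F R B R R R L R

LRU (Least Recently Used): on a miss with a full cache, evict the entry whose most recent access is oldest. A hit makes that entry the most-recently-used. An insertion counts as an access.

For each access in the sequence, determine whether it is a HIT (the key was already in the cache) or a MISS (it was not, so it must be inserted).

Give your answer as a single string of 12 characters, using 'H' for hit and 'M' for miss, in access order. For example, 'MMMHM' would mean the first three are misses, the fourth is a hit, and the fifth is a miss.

LRU simulation (capacity=3):
  1. access R: MISS. Cache (LRU->MRU): [R]
  2. access I: MISS. Cache (LRU->MRU): [R I]
  3. access R: HIT. Cache (LRU->MRU): [I R]
  4. access R: HIT. Cache (LRU->MRU): [I R]
  5. access F: MISS. Cache (LRU->MRU): [I R F]
  6. access R: HIT. Cache (LRU->MRU): [I F R]
  7. access B: MISS, evict I. Cache (LRU->MRU): [F R B]
  8. access R: HIT. Cache (LRU->MRU): [F B R]
  9. access R: HIT. Cache (LRU->MRU): [F B R]
  10. access R: HIT. Cache (LRU->MRU): [F B R]
  11. access L: MISS, evict F. Cache (LRU->MRU): [B R L]
  12. access R: HIT. Cache (LRU->MRU): [B L R]
Total: 7 hits, 5 misses, 2 evictions

Answer: MMHHMHMHHHMH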